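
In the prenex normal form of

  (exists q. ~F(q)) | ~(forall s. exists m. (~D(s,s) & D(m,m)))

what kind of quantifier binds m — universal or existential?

universal

Push ¬ through the quantifiers and connectives to reach negation normal form:
  (exists q. ~F(q)) | (exists s. forall m. (D(s,s) | ~D(m,m)))
Finally move all quantifiers to the prefix:
  exists q. exists s. forall m. (~F(q) | D(s,s) | ~D(m,m))
The quantifier exists m sits under an odd number of negations, so it flips to forall m.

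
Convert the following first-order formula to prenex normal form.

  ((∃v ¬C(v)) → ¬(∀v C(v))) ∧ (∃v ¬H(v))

∀v ∃x1 ∃w1 ((C(v) ∨ ¬C(x1)) ∧ ¬H(w1))

Rewrite implications/biconditionals: A → B as ¬A ∨ B.
  (¬(∃v ¬C(v)) ∨ ¬(∀v C(v))) ∧ (∃v ¬H(v))
Push ¬ through the quantifiers and connectives to reach negation normal form:
  ((∀v C(v)) ∨ (∃v ¬C(v))) ∧ (∃v ¬H(v))
Standardize variables apart so no two quantifiers bind the same name: v↦x1, v↦w1.
  ((∀v C(v)) ∨ (∃x1 ¬C(x1))) ∧ (∃w1 ¬H(w1))
Pull the quantifiers to the front (each side's bound variable is not free in the other side):
  ∀v ∃x1 ∃w1 ((C(v) ∨ ¬C(x1)) ∧ ¬H(w1))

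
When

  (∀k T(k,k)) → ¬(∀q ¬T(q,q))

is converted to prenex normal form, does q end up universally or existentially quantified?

existential

First replace A → B with ¬A ∨ B.
  ¬(∀k T(k,k)) ∨ ¬(∀q ¬T(q,q))
Move each ¬ inward, flipping quantifiers it crosses:
  (∃k ¬T(k,k)) ∨ (∃q T(q,q))
All bound variables are already distinct, so no renaming is needed.
Extract every quantifier outward, since the variables are now distinct and don't occur free across branches:
  ∃k ∃q (¬T(k,k) ∨ T(q,q))
The quantifier ∀q sits under an odd number of negations (counting the antecedent side of each →), so it flips to ∃q.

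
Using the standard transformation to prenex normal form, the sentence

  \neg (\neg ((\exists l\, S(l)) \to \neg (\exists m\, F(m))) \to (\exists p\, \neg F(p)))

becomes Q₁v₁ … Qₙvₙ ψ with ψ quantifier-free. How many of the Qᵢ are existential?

First replace A → B with ¬A ∨ B.
  \neg (\neg \neg (\neg (\exists l\, S(l)) \lor \neg (\exists m\, F(m))) \lor (\exists p\, \neg F(p)))
Drive negations inward (¬∀x A ≡ ∃x ¬A, ¬∃x A ≡ ∀x ¬A, De Morgan for ∧/∨):
  (\exists l\, S(l)) \land (\exists m\, F(m)) \land (\forall p\, F(p))
Finally move all quantifiers to the prefix:
  \exists l\, \exists m\, \forall p\, (S(l) \land F(m) \land F(p))
The prefix is \exists l \exists m \forall p: 1 universal, 2 existential.

2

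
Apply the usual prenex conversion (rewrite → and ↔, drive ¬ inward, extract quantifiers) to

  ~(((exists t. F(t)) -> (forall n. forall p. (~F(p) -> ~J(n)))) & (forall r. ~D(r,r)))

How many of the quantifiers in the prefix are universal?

First replace A → B with ¬A ∨ B.
  ~((~(exists t. F(t)) | (forall n. forall p. (~~F(p) | ~J(n)))) & (forall r. ~D(r,r)))
Push ¬ through the quantifiers and connectives to reach negation normal form:
  (exists t. F(t)) & (exists n. exists p. (~F(p) & J(n))) | (exists r. D(r,r))
All bound variables are already distinct, so no renaming is needed.
Finally move all quantifiers to the prefix:
  exists t. exists n. exists p. exists r. (F(t) & ~F(p) & J(n) | D(r,r))
The prefix is exists t exists n exists p exists r: 0 universal, 4 existential.

0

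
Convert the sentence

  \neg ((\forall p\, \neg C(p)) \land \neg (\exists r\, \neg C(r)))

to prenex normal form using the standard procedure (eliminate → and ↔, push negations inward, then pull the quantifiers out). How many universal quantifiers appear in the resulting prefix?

Move each ¬ inward, flipping quantifiers it crosses:
  (\exists p\, C(p)) \lor (\exists r\, \neg C(r))
All bound variables are already distinct, so no renaming is needed.
Extract every quantifier outward, since the variables are now distinct and don't occur free across branches:
  \exists p\, \exists r\, (C(p) \lor \neg C(r))
The prefix is \exists p \exists r: 0 universal, 2 existential.

0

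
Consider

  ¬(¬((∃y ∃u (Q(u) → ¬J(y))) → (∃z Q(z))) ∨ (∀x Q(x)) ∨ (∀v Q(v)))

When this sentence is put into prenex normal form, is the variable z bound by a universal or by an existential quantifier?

existential

Eliminate → and ↔ using ¬ and ∨.
  ¬(¬(¬(∃y ∃u (¬Q(u) ∨ ¬J(y))) ∨ (∃z Q(z))) ∨ (∀x Q(x)) ∨ (∀v Q(v)))
Move each ¬ inward, flipping quantifiers it crosses:
  ((∀y ∀u (Q(u) ∧ J(y))) ∨ (∃z Q(z))) ∧ (∃x ¬Q(x)) ∧ (∃v ¬Q(v))
Finally move all quantifiers to the prefix:
  ∀y ∀u ∃z ∃x ∃v ((Q(u) ∧ J(y) ∨ Q(z)) ∧ ¬Q(x) ∧ ¬Q(v))
The quantifier ∃z sits under an even number of negations (counting the antecedent side of each →), so it remains existential.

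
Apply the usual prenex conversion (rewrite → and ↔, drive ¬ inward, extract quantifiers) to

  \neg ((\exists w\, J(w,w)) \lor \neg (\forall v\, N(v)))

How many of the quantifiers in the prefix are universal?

2

Move each ¬ inward, flipping quantifiers it crosses:
  (\forall w\, \neg J(w,w)) \land (\forall v\, N(v))
All bound variables are already distinct, so no renaming is needed.
Extract every quantifier outward, since the variables are now distinct and don't occur free across branches:
  \forall w\, \forall v\, (\neg J(w,w) \land N(v))
The prefix is \forall w \forall v: 2 universal, 0 existential.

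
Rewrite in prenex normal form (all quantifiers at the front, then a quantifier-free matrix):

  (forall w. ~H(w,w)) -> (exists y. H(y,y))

exists w. exists y. (H(w,w) | H(y,y))

First replace A → B with ¬A ∨ B.
  ~(forall w. ~H(w,w)) | (exists y. H(y,y))
Push ¬ through the quantifiers and connectives to reach negation normal form:
  (exists w. H(w,w)) | (exists y. H(y,y))
All bound variables are already distinct, so no renaming is needed.
Finally move all quantifiers to the prefix:
  exists w. exists y. (H(w,w) | H(y,y))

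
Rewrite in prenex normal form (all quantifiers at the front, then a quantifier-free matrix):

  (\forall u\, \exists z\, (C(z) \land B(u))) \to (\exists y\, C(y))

\exists u\, \forall z\, \exists y\, (\neg C(z) \lor \neg B(u) \lor C(y))

First replace A → B with ¬A ∨ B.
  \neg (\forall u\, \exists z\, (C(z) \land B(u))) \lor (\exists y\, C(y))
Move each ¬ inward, flipping quantifiers it crosses:
  (\exists u\, \forall z\, (\neg C(z) \lor \neg B(u))) \lor (\exists y\, C(y))
All bound variables are already distinct, so no renaming is needed.
Finally move all quantifiers to the prefix:
  \exists u\, \forall z\, \exists y\, (\neg C(z) \lor \neg B(u) \lor C(y))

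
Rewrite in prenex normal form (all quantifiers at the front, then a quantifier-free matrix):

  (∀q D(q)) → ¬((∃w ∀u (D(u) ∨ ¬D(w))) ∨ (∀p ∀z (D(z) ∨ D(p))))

Eliminate → and ↔ using ¬ and ∨.
  ¬(∀q D(q)) ∨ ¬((∃w ∀u (D(u) ∨ ¬D(w))) ∨ (∀p ∀z (D(z) ∨ D(p))))
Move each ¬ inward, flipping quantifiers it crosses:
  (∃q ¬D(q)) ∨ (∀w ∃u (¬D(u) ∧ D(w))) ∧ (∃p ∃z (¬D(z) ∧ ¬D(p)))
Extract every quantifier outward, since the variables are now distinct and don't occur free across branches:
  ∃q ∀w ∃u ∃p ∃z (¬D(q) ∨ ¬D(u) ∧ D(w) ∧ ¬D(z) ∧ ¬D(p))

∃q ∀w ∃u ∃p ∃z (¬D(q) ∨ ¬D(u) ∧ D(w) ∧ ¬D(z) ∧ ¬D(p))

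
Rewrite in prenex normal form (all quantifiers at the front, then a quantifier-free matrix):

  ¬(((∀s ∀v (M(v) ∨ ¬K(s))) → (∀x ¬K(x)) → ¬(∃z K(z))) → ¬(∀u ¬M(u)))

First replace A → B with ¬A ∨ B.
  ¬(¬(¬(∀s ∀v (M(v) ∨ ¬K(s))) ∨ ¬(∀x ¬K(x)) ∨ ¬(∃z K(z))) ∨ ¬(∀u ¬M(u)))
Move each ¬ inward, flipping quantifiers it crosses:
  ((∃s ∃v (¬M(v) ∧ K(s))) ∨ (∃x K(x)) ∨ (∀z ¬K(z))) ∧ (∀u ¬M(u))
All bound variables are already distinct, so no renaming is needed.
Finally move all quantifiers to the prefix:
  ∃s ∃v ∃x ∀z ∀u ((¬M(v) ∧ K(s) ∨ K(x) ∨ ¬K(z)) ∧ ¬M(u))

∃s ∃v ∃x ∀z ∀u ((¬M(v) ∧ K(s) ∨ K(x) ∨ ¬K(z)) ∧ ¬M(u))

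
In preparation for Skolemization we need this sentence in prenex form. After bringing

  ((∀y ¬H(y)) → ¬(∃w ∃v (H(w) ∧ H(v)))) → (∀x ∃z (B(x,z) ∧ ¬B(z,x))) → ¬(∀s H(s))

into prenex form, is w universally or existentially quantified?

existential

Rewrite implications/biconditionals: A → B as ¬A ∨ B.
  ¬(¬(∀y ¬H(y)) ∨ ¬(∃w ∃v (H(w) ∧ H(v)))) ∨ ¬(∀x ∃z (B(x,z) ∧ ¬B(z,x))) ∨ ¬(∀s H(s))
Push ¬ through the quantifiers and connectives to reach negation normal form:
  (∀y ¬H(y)) ∧ (∃w ∃v (H(w) ∧ H(v))) ∨ (∃x ∀z (¬B(x,z) ∨ B(z,x))) ∨ (∃s ¬H(s))
All bound variables are already distinct, so no renaming is needed.
Extract every quantifier outward, since the variables are now distinct and don't occur free across branches:
  ∀y ∃w ∃v ∃x ∀z ∃s (¬H(y) ∧ H(w) ∧ H(v) ∨ ¬B(x,z) ∨ B(z,x) ∨ ¬H(s))
The quantifier ∃w sits under an even number of negations (counting the antecedent side of each →), so it remains existential.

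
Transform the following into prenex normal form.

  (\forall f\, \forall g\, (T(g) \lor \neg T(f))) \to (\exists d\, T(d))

\exists f\, \exists g\, \exists d\, (\neg T(g) \land T(f) \lor T(d))

First replace A → B with ¬A ∨ B.
  \neg (\forall f\, \forall g\, (T(g) \lor \neg T(f))) \lor (\exists d\, T(d))
Drive negations inward (¬∀x A ≡ ∃x ¬A, ¬∃x A ≡ ∀x ¬A, De Morgan for ∧/∨):
  (\exists f\, \exists g\, (\neg T(g) \land T(f))) \lor (\exists d\, T(d))
All bound variables are already distinct, so no renaming is needed.
Pull the quantifiers to the front (each side's bound variable is not free in the other side):
  \exists f\, \exists g\, \exists d\, (\neg T(g) \land T(f) \lor T(d))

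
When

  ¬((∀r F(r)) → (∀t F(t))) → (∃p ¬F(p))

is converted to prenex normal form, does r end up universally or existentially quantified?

existential

Eliminate → and ↔ using ¬ and ∨.
  ¬¬(¬(∀r F(r)) ∨ (∀t F(t))) ∨ (∃p ¬F(p))
Move each ¬ inward, flipping quantifiers it crosses:
  (∃r ¬F(r)) ∨ (∀t F(t)) ∨ (∃p ¬F(p))
All bound variables are already distinct, so no renaming is needed.
Extract every quantifier outward, since the variables are now distinct and don't occur free across branches:
  ∃r ∀t ∃p (¬F(r) ∨ F(t) ∨ ¬F(p))
The quantifier ∀r sits under an odd number of negations (counting the antecedent side of each →), so it flips to ∃r.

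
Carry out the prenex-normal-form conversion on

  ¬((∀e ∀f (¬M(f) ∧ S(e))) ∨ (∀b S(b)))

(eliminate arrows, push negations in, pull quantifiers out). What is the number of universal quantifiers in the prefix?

0

Drive negations inward (¬∀x A ≡ ∃x ¬A, ¬∃x A ≡ ∀x ¬A, De Morgan for ∧/∨):
  (∃e ∃f (M(f) ∨ ¬S(e))) ∧ (∃b ¬S(b))
Extract every quantifier outward, since the variables are now distinct and don't occur free across branches:
  ∃e ∃f ∃b ((M(f) ∨ ¬S(e)) ∧ ¬S(b))
The prefix is ∃e ∃f ∃b: 0 universal, 3 existential.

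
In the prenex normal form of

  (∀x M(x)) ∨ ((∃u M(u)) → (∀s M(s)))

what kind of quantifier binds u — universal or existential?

universal

First replace A → B with ¬A ∨ B.
  (∀x M(x)) ∨ ¬(∃u M(u)) ∨ (∀s M(s))
Push ¬ through the quantifiers and connectives to reach negation normal form:
  (∀x M(x)) ∨ (∀u ¬M(u)) ∨ (∀s M(s))
All bound variables are already distinct, so no renaming is needed.
Finally move all quantifiers to the prefix:
  ∀x ∀u ∀s (M(x) ∨ ¬M(u) ∨ M(s))
The quantifier ∃u sits under an odd number of negations (counting the antecedent side of each →), so it flips to ∀u.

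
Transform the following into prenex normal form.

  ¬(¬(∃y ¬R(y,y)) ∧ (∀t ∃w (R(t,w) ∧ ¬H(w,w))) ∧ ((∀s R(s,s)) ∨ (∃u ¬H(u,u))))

∃y ∃t ∀w ∃s ∀u (¬R(y,y) ∨ ¬R(t,w) ∨ H(w,w) ∨ ¬R(s,s) ∧ H(u,u))

Push ¬ through the quantifiers and connectives to reach negation normal form:
  (∃y ¬R(y,y)) ∨ (∃t ∀w (¬R(t,w) ∨ H(w,w))) ∨ (∃s ¬R(s,s)) ∧ (∀u H(u,u))
Pull the quantifiers to the front (each side's bound variable is not free in the other side):
  ∃y ∃t ∀w ∃s ∀u (¬R(y,y) ∨ ¬R(t,w) ∨ H(w,w) ∨ ¬R(s,s) ∧ H(u,u))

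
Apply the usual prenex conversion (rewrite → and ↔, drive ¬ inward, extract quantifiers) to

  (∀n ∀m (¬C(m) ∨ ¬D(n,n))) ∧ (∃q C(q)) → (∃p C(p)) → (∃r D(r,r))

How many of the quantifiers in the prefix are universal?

Eliminate → and ↔ using ¬ and ∨.
  ¬((∀n ∀m (¬C(m) ∨ ¬D(n,n))) ∧ (∃q C(q))) ∨ ¬(∃p C(p)) ∨ (∃r D(r,r))
Drive negations inward (¬∀x A ≡ ∃x ¬A, ¬∃x A ≡ ∀x ¬A, De Morgan for ∧/∨):
  (∃n ∃m (C(m) ∧ D(n,n))) ∨ (∀q ¬C(q)) ∨ (∀p ¬C(p)) ∨ (∃r D(r,r))
Extract every quantifier outward, since the variables are now distinct and don't occur free across branches:
  ∃n ∃m ∀q ∀p ∃r (C(m) ∧ D(n,n) ∨ ¬C(q) ∨ ¬C(p) ∨ D(r,r))
The prefix is ∃n ∃m ∀q ∀p ∃r: 2 universal, 3 existential.

2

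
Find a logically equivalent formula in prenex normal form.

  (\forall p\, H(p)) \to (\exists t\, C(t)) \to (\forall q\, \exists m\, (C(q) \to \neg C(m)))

Eliminate → and ↔ using ¬ and ∨.
  \neg (\forall p\, H(p)) \lor \neg (\exists t\, C(t)) \lor (\forall q\, \exists m\, (\neg C(q) \lor \neg C(m)))
Move each ¬ inward, flipping quantifiers it crosses:
  (\exists p\, \neg H(p)) \lor (\forall t\, \neg C(t)) \lor (\forall q\, \exists m\, (\neg C(q) \lor \neg C(m)))
Pull the quantifiers to the front (each side's bound variable is not free in the other side):
  \exists p\, \forall t\, \forall q\, \exists m\, (\neg H(p) \lor \neg C(t) \lor \neg C(q) \lor \neg C(m))

\exists p\, \forall t\, \forall q\, \exists m\, (\neg H(p) \lor \neg C(t) \lor \neg C(q) \lor \neg C(m))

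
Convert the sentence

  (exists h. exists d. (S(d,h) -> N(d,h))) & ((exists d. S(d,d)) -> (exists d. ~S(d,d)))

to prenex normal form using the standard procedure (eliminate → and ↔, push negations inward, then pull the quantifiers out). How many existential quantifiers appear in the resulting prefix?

3

First replace A → B with ¬A ∨ B.
  (exists h. exists d. (~S(d,h) | N(d,h))) & (~(exists d. S(d,d)) | (exists d. ~S(d,d)))
Move each ¬ inward, flipping quantifiers it crosses:
  (exists h. exists d. (~S(d,h) | N(d,h))) & ((forall d. ~S(d,d)) | (exists d. ~S(d,d)))
Give each quantifier a distinct variable: d↦u1, d↦p.
  (exists h. exists d. (~S(d,h) | N(d,h))) & ((forall u1. ~S(u1,u1)) | (exists p. ~S(p,p)))
Extract every quantifier outward, since the variables are now distinct and don't occur free across branches:
  exists h. exists d. forall u1. exists p. ((~S(d,h) | N(d,h)) & (~S(u1,u1) | ~S(p,p)))
The prefix is exists h exists d forall u1 exists p: 1 universal, 3 existential.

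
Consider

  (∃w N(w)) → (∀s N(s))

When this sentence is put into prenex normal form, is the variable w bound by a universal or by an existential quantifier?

Rewrite implications/biconditionals: A → B as ¬A ∨ B.
  ¬(∃w N(w)) ∨ (∀s N(s))
Push ¬ through the quantifiers and connectives to reach negation normal form:
  (∀w ¬N(w)) ∨ (∀s N(s))
Extract every quantifier outward, since the variables are now distinct and don't occur free across branches:
  ∀w ∀s (¬N(w) ∨ N(s))
The quantifier ∃w sits under an odd number of negations (counting the antecedent side of each →), so it flips to ∀w.

universal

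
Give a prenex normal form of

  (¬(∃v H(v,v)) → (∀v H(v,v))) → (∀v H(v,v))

First replace A → B with ¬A ∨ B.
  ¬(¬¬(∃v H(v,v)) ∨ (∀v H(v,v))) ∨ (∀v H(v,v))
Push ¬ through the quantifiers and connectives to reach negation normal form:
  (∀v ¬H(v,v)) ∧ (∃v ¬H(v,v)) ∨ (∀v H(v,v))
Rename bound variables to avoid capture: v↦b, v↦q.
  (∀v ¬H(v,v)) ∧ (∃b ¬H(b,b)) ∨ (∀q H(q,q))
Extract every quantifier outward, since the variables are now distinct and don't occur free across branches:
  ∀v ∃b ∀q (¬H(v,v) ∧ ¬H(b,b) ∨ H(q,q))

∀v ∃b ∀q (¬H(v,v) ∧ ¬H(b,b) ∨ H(q,q))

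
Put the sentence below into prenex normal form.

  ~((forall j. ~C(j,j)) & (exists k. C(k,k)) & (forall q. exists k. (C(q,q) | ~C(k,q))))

exists j. forall k. exists q. forall b. (C(j,j) | ~C(k,k) | ~C(q,q) & C(b,q))

Move each ¬ inward, flipping quantifiers it crosses:
  (exists j. C(j,j)) | (forall k. ~C(k,k)) | (exists q. forall k. (~C(q,q) & C(k,q)))
Rename bound variables to avoid capture: k↦b.
  (exists j. C(j,j)) | (forall k. ~C(k,k)) | (exists q. forall b. (~C(q,q) & C(b,q)))
Pull the quantifiers to the front (each side's bound variable is not free in the other side):
  exists j. forall k. exists q. forall b. (C(j,j) | ~C(k,k) | ~C(q,q) & C(b,q))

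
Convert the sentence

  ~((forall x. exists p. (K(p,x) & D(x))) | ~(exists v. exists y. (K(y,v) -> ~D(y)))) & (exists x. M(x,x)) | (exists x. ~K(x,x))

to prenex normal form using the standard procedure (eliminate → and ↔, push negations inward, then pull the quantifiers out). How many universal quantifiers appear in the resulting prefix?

Rewrite implications/biconditionals: A → B as ¬A ∨ B.
  ~((forall x. exists p. (K(p,x) & D(x))) | ~(exists v. exists y. (~K(y,v) | ~D(y)))) & (exists x. M(x,x)) | (exists x. ~K(x,x))
Push ¬ through the quantifiers and connectives to reach negation normal form:
  (exists x. forall p. (~K(p,x) | ~D(x))) & (exists v. exists y. (~K(y,v) | ~D(y))) & (exists x. M(x,x)) | (exists x. ~K(x,x))
Rename bound variables to avoid capture: x↦a, x↦u1.
  (exists x. forall p. (~K(p,x) | ~D(x))) & (exists v. exists y. (~K(y,v) | ~D(y))) & (exists a. M(a,a)) | (exists u1. ~K(u1,u1))
Pull the quantifiers to the front (each side's bound variable is not free in the other side):
  exists x. forall p. exists v. exists y. exists a. exists u1. ((~K(p,x) | ~D(x)) & (~K(y,v) | ~D(y)) & M(a,a) | ~K(u1,u1))
The prefix is exists x forall p exists v exists y exists a exists u1: 1 universal, 5 existential.

1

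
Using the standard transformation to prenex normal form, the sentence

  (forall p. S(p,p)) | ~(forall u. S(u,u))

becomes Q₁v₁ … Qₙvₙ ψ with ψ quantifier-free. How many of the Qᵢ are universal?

1

Move each ¬ inward, flipping quantifiers it crosses:
  (forall p. S(p,p)) | (exists u. ~S(u,u))
All bound variables are already distinct, so no renaming is needed.
Extract every quantifier outward, since the variables are now distinct and don't occur free across branches:
  forall p. exists u. (S(p,p) | ~S(u,u))
The prefix is forall p exists u: 1 universal, 1 existential.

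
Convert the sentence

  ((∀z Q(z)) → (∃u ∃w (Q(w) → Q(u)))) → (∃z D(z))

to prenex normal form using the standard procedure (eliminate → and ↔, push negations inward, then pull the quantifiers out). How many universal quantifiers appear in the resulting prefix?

Eliminate → and ↔ using ¬ and ∨.
  ¬(¬(∀z Q(z)) ∨ (∃u ∃w (¬Q(w) ∨ Q(u)))) ∨ (∃z D(z))
Push ¬ through the quantifiers and connectives to reach negation normal form:
  (∀z Q(z)) ∧ (∀u ∀w (Q(w) ∧ ¬Q(u))) ∨ (∃z D(z))
Give each quantifier a distinct variable: z↦p.
  (∀z Q(z)) ∧ (∀u ∀w (Q(w) ∧ ¬Q(u))) ∨ (∃p D(p))
Finally move all quantifiers to the prefix:
  ∀z ∀u ∀w ∃p (Q(z) ∧ Q(w) ∧ ¬Q(u) ∨ D(p))
The prefix is ∀z ∀u ∀w ∃p: 3 universal, 1 existential.

3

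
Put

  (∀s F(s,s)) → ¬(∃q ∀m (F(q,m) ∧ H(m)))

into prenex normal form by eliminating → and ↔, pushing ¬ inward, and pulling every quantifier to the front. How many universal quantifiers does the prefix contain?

1

Rewrite implications/biconditionals: A → B as ¬A ∨ B.
  ¬(∀s F(s,s)) ∨ ¬(∃q ∀m (F(q,m) ∧ H(m)))
Push ¬ through the quantifiers and connectives to reach negation normal form:
  (∃s ¬F(s,s)) ∨ (∀q ∃m (¬F(q,m) ∨ ¬H(m)))
Pull the quantifiers to the front (each side's bound variable is not free in the other side):
  ∃s ∀q ∃m (¬F(s,s) ∨ ¬F(q,m) ∨ ¬H(m))
The prefix is ∃s ∀q ∃m: 1 universal, 2 existential.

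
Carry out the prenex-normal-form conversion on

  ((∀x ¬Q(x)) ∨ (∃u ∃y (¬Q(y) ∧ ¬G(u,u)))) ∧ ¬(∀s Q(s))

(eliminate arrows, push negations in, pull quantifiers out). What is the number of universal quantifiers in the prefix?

Drive negations inward (¬∀x A ≡ ∃x ¬A, ¬∃x A ≡ ∀x ¬A, De Morgan for ∧/∨):
  ((∀x ¬Q(x)) ∨ (∃u ∃y (¬Q(y) ∧ ¬G(u,u)))) ∧ (∃s ¬Q(s))
Extract every quantifier outward, since the variables are now distinct and don't occur free across branches:
  ∀x ∃u ∃y ∃s ((¬Q(x) ∨ ¬Q(y) ∧ ¬G(u,u)) ∧ ¬Q(s))
The prefix is ∀x ∃u ∃y ∃s: 1 universal, 3 existential.

1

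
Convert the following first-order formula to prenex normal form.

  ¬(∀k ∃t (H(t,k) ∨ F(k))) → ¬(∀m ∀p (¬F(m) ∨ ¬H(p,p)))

∀k ∃t ∃m ∃p (H(t,k) ∨ F(k) ∨ F(m) ∧ H(p,p))

First replace A → B with ¬A ∨ B.
  ¬¬(∀k ∃t (H(t,k) ∨ F(k))) ∨ ¬(∀m ∀p (¬F(m) ∨ ¬H(p,p)))
Move each ¬ inward, flipping quantifiers it crosses:
  (∀k ∃t (H(t,k) ∨ F(k))) ∨ (∃m ∃p (F(m) ∧ H(p,p)))
All bound variables are already distinct, so no renaming is needed.
Pull the quantifiers to the front (each side's bound variable is not free in the other side):
  ∀k ∃t ∃m ∃p (H(t,k) ∨ F(k) ∨ F(m) ∧ H(p,p))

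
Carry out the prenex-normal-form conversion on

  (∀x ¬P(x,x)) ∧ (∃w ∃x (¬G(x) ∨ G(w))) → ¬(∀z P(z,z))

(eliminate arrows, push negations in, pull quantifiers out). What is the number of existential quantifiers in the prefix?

Eliminate → and ↔ using ¬ and ∨.
  ¬((∀x ¬P(x,x)) ∧ (∃w ∃x (¬G(x) ∨ G(w)))) ∨ ¬(∀z P(z,z))
Move each ¬ inward, flipping quantifiers it crosses:
  (∃x P(x,x)) ∨ (∀w ∀x (G(x) ∧ ¬G(w))) ∨ (∃z ¬P(z,z))
Standardize variables apart so no two quantifiers bind the same name: x↦t.
  (∃x P(x,x)) ∨ (∀w ∀t (G(t) ∧ ¬G(w))) ∨ (∃z ¬P(z,z))
Finally move all quantifiers to the prefix:
  ∃x ∀w ∀t ∃z (P(x,x) ∨ G(t) ∧ ¬G(w) ∨ ¬P(z,z))
The prefix is ∃x ∀w ∀t ∃z: 2 universal, 2 existential.

2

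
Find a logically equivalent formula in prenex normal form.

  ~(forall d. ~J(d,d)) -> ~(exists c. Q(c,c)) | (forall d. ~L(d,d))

Rewrite implications/biconditionals: A → B as ¬A ∨ B.
  ~~(forall d. ~J(d,d)) | ~(exists c. Q(c,c)) | (forall d. ~L(d,d))
Push ¬ through the quantifiers and connectives to reach negation normal form:
  (forall d. ~J(d,d)) | (forall c. ~Q(c,c)) | (forall d. ~L(d,d))
Give each quantifier a distinct variable: d↦s.
  (forall d. ~J(d,d)) | (forall c. ~Q(c,c)) | (forall s. ~L(s,s))
Pull the quantifiers to the front (each side's bound variable is not free in the other side):
  forall d. forall c. forall s. (~J(d,d) | ~Q(c,c) | ~L(s,s))

forall d. forall c. forall s. (~J(d,d) | ~Q(c,c) | ~L(s,s))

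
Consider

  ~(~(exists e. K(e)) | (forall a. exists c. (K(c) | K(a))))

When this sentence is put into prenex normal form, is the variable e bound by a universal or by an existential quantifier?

Drive negations inward (¬∀x A ≡ ∃x ¬A, ¬∃x A ≡ ∀x ¬A, De Morgan for ∧/∨):
  (exists e. K(e)) & (exists a. forall c. (~K(c) & ~K(a)))
All bound variables are already distinct, so no renaming is needed.
Extract every quantifier outward, since the variables are now distinct and don't occur free across branches:
  exists e. exists a. forall c. (K(e) & ~K(c) & ~K(a))
The quantifier exists e sits under an even number of negations, so it remains existential.

existential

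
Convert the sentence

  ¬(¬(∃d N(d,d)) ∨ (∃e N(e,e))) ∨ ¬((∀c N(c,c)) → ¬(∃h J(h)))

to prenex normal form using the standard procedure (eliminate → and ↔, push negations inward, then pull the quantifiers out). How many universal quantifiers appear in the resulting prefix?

2

Eliminate → and ↔ using ¬ and ∨.
  ¬(¬(∃d N(d,d)) ∨ (∃e N(e,e))) ∨ ¬(¬(∀c N(c,c)) ∨ ¬(∃h J(h)))
Drive negations inward (¬∀x A ≡ ∃x ¬A, ¬∃x A ≡ ∀x ¬A, De Morgan for ∧/∨):
  (∃d N(d,d)) ∧ (∀e ¬N(e,e)) ∨ (∀c N(c,c)) ∧ (∃h J(h))
All bound variables are already distinct, so no renaming is needed.
Extract every quantifier outward, since the variables are now distinct and don't occur free across branches:
  ∃d ∀e ∀c ∃h (N(d,d) ∧ ¬N(e,e) ∨ N(c,c) ∧ J(h))
The prefix is ∃d ∀e ∀c ∃h: 2 universal, 2 existential.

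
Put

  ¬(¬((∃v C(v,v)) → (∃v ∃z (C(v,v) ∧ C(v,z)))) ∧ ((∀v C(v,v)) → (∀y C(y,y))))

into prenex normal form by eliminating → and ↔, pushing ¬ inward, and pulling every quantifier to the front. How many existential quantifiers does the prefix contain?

Rewrite implications/biconditionals: A → B as ¬A ∨ B.
  ¬(¬(¬(∃v C(v,v)) ∨ (∃v ∃z (C(v,v) ∧ C(v,z)))) ∧ (¬(∀v C(v,v)) ∨ (∀y C(y,y))))
Drive negations inward (¬∀x A ≡ ∃x ¬A, ¬∃x A ≡ ∀x ¬A, De Morgan for ∧/∨):
  (∀v ¬C(v,v)) ∨ (∃v ∃z (C(v,v) ∧ C(v,z))) ∨ (∀v C(v,v)) ∧ (∃y ¬C(y,y))
Standardize variables apart so no two quantifiers bind the same name: v↦r, v↦s.
  (∀v ¬C(v,v)) ∨ (∃r ∃z (C(r,r) ∧ C(r,z))) ∨ (∀s C(s,s)) ∧ (∃y ¬C(y,y))
Pull the quantifiers to the front (each side's bound variable is not free in the other side):
  ∀v ∃r ∃z ∀s ∃y (¬C(v,v) ∨ C(r,r) ∧ C(r,z) ∨ C(s,s) ∧ ¬C(y,y))
The prefix is ∀v ∃r ∃z ∀s ∃y: 2 universal, 3 existential.

3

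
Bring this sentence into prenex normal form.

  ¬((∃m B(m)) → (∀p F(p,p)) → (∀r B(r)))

Rewrite implications/biconditionals: A → B as ¬A ∨ B.
  ¬(¬(∃m B(m)) ∨ ¬(∀p F(p,p)) ∨ (∀r B(r)))
Drive negations inward (¬∀x A ≡ ∃x ¬A, ¬∃x A ≡ ∀x ¬A, De Morgan for ∧/∨):
  (∃m B(m)) ∧ (∀p F(p,p)) ∧ (∃r ¬B(r))
All bound variables are already distinct, so no renaming is needed.
Extract every quantifier outward, since the variables are now distinct and don't occur free across branches:
  ∃m ∀p ∃r (B(m) ∧ F(p,p) ∧ ¬B(r))

∃m ∀p ∃r (B(m) ∧ F(p,p) ∧ ¬B(r))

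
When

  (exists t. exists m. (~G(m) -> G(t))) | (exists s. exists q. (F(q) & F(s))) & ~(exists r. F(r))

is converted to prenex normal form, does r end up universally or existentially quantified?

Eliminate → and ↔ using ¬ and ∨.
  (exists t. exists m. (~~G(m) | G(t))) | (exists s. exists q. (F(q) & F(s))) & ~(exists r. F(r))
Move each ¬ inward, flipping quantifiers it crosses:
  (exists t. exists m. (G(m) | G(t))) | (exists s. exists q. (F(q) & F(s))) & (forall r. ~F(r))
All bound variables are already distinct, so no renaming is needed.
Extract every quantifier outward, since the variables are now distinct and don't occur free across branches:
  exists t. exists m. exists s. exists q. forall r. (G(m) | G(t) | F(q) & F(s) & ~F(r))
The quantifier exists r sits under an odd number of negations (counting the antecedent side of each →), so it flips to forall r.

universal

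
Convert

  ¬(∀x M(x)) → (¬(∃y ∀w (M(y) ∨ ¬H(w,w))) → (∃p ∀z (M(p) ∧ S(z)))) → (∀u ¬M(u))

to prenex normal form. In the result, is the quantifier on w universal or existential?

existential

Rewrite implications/biconditionals: A → B as ¬A ∨ B.
  ¬¬(∀x M(x)) ∨ ¬(¬¬(∃y ∀w (M(y) ∨ ¬H(w,w))) ∨ (∃p ∀z (M(p) ∧ S(z)))) ∨ (∀u ¬M(u))
Push ¬ through the quantifiers and connectives to reach negation normal form:
  (∀x M(x)) ∨ (∀y ∃w (¬M(y) ∧ H(w,w))) ∧ (∀p ∃z (¬M(p) ∨ ¬S(z))) ∨ (∀u ¬M(u))
Extract every quantifier outward, since the variables are now distinct and don't occur free across branches:
  ∀x ∀y ∃w ∀p ∃z ∀u (M(x) ∨ ¬M(y) ∧ H(w,w) ∧ (¬M(p) ∨ ¬S(z)) ∨ ¬M(u))
The quantifier ∀w sits under an odd number of negations (counting the antecedent side of each →), so it flips to ∃w.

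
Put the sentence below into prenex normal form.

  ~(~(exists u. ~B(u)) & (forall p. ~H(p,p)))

exists u. exists p. (~B(u) | H(p,p))

Push ¬ through the quantifiers and connectives to reach negation normal form:
  (exists u. ~B(u)) | (exists p. H(p,p))
Extract every quantifier outward, since the variables are now distinct and don't occur free across branches:
  exists u. exists p. (~B(u) | H(p,p))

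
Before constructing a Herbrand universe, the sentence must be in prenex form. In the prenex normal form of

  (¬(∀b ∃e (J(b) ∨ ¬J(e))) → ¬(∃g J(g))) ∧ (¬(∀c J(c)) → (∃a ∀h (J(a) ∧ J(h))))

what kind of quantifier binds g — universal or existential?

Eliminate → and ↔ using ¬ and ∨.
  (¬¬(∀b ∃e (J(b) ∨ ¬J(e))) ∨ ¬(∃g J(g))) ∧ (¬¬(∀c J(c)) ∨ (∃a ∀h (J(a) ∧ J(h))))
Drive negations inward (¬∀x A ≡ ∃x ¬A, ¬∃x A ≡ ∀x ¬A, De Morgan for ∧/∨):
  ((∀b ∃e (J(b) ∨ ¬J(e))) ∨ (∀g ¬J(g))) ∧ ((∀c J(c)) ∨ (∃a ∀h (J(a) ∧ J(h))))
All bound variables are already distinct, so no renaming is needed.
Pull the quantifiers to the front (each side's bound variable is not free in the other side):
  ∀b ∃e ∀g ∀c ∃a ∀h ((J(b) ∨ ¬J(e) ∨ ¬J(g)) ∧ (J(c) ∨ J(a) ∧ J(h)))
The quantifier ∃g sits under an odd number of negations (counting the antecedent side of each →), so it flips to ∀g.

universal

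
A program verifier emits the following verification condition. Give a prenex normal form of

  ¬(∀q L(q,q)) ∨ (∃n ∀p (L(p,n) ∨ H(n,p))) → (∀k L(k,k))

∀q ∀n ∃p ∀k (L(q,q) ∧ ¬L(p,n) ∧ ¬H(n,p) ∨ L(k,k))

Rewrite implications/biconditionals: A → B as ¬A ∨ B.
  ¬(¬(∀q L(q,q)) ∨ (∃n ∀p (L(p,n) ∨ H(n,p)))) ∨ (∀k L(k,k))
Drive negations inward (¬∀x A ≡ ∃x ¬A, ¬∃x A ≡ ∀x ¬A, De Morgan for ∧/∨):
  (∀q L(q,q)) ∧ (∀n ∃p (¬L(p,n) ∧ ¬H(n,p))) ∨ (∀k L(k,k))
All bound variables are already distinct, so no renaming is needed.
Pull the quantifiers to the front (each side's bound variable is not free in the other side):
  ∀q ∀n ∃p ∀k (L(q,q) ∧ ¬L(p,n) ∧ ¬H(n,p) ∨ L(k,k))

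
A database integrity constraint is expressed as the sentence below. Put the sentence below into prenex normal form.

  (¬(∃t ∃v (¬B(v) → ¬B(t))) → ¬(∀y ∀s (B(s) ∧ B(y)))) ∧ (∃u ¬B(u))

∃t ∃v ∃y ∃s ∃u ((B(v) ∨ ¬B(t) ∨ ¬B(s) ∨ ¬B(y)) ∧ ¬B(u))

Rewrite implications/biconditionals: A → B as ¬A ∨ B.
  (¬¬(∃t ∃v (¬¬B(v) ∨ ¬B(t))) ∨ ¬(∀y ∀s (B(s) ∧ B(y)))) ∧ (∃u ¬B(u))
Move each ¬ inward, flipping quantifiers it crosses:
  ((∃t ∃v (B(v) ∨ ¬B(t))) ∨ (∃y ∃s (¬B(s) ∨ ¬B(y)))) ∧ (∃u ¬B(u))
All bound variables are already distinct, so no renaming is needed.
Finally move all quantifiers to the prefix:
  ∃t ∃v ∃y ∃s ∃u ((B(v) ∨ ¬B(t) ∨ ¬B(s) ∨ ¬B(y)) ∧ ¬B(u))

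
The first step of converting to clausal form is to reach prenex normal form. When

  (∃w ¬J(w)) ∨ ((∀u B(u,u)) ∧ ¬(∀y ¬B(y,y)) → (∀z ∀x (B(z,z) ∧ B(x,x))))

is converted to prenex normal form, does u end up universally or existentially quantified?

Rewrite implications/biconditionals: A → B as ¬A ∨ B.
  (∃w ¬J(w)) ∨ ¬((∀u B(u,u)) ∧ ¬(∀y ¬B(y,y))) ∨ (∀z ∀x (B(z,z) ∧ B(x,x)))
Push ¬ through the quantifiers and connectives to reach negation normal form:
  (∃w ¬J(w)) ∨ (∃u ¬B(u,u)) ∨ (∀y ¬B(y,y)) ∨ (∀z ∀x (B(z,z) ∧ B(x,x)))
Finally move all quantifiers to the prefix:
  ∃w ∃u ∀y ∀z ∀x (¬J(w) ∨ ¬B(u,u) ∨ ¬B(y,y) ∨ B(z,z) ∧ B(x,x))
The quantifier ∀u sits under an odd number of negations (counting the antecedent side of each →), so it flips to ∃u.

existential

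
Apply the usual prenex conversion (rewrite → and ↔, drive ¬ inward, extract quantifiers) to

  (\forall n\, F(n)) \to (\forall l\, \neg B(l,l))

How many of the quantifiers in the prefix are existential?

1

First replace A → B with ¬A ∨ B.
  \neg (\forall n\, F(n)) \lor (\forall l\, \neg B(l,l))
Drive negations inward (¬∀x A ≡ ∃x ¬A, ¬∃x A ≡ ∀x ¬A, De Morgan for ∧/∨):
  (\exists n\, \neg F(n)) \lor (\forall l\, \neg B(l,l))
All bound variables are already distinct, so no renaming is needed.
Pull the quantifiers to the front (each side's bound variable is not free in the other side):
  \exists n\, \forall l\, (\neg F(n) \lor \neg B(l,l))
The prefix is \exists n \forall l: 1 universal, 1 existential.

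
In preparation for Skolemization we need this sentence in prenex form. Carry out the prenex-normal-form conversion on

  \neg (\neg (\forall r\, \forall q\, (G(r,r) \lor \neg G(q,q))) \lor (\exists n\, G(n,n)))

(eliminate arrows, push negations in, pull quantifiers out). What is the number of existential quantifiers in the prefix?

0

Push ¬ through the quantifiers and connectives to reach negation normal form:
  (\forall r\, \forall q\, (G(r,r) \lor \neg G(q,q))) \land (\forall n\, \neg G(n,n))
All bound variables are already distinct, so no renaming is needed.
Finally move all quantifiers to the prefix:
  \forall r\, \forall q\, \forall n\, ((G(r,r) \lor \neg G(q,q)) \land \neg G(n,n))
The prefix is \forall r \forall q \forall n: 3 universal, 0 existential.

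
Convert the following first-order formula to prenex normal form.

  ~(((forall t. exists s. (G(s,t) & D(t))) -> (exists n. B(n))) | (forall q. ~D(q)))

forall t. exists s. forall n. exists q. (G(s,t) & D(t) & ~B(n) & D(q))

First replace A → B with ¬A ∨ B.
  ~(~(forall t. exists s. (G(s,t) & D(t))) | (exists n. B(n)) | (forall q. ~D(q)))
Push ¬ through the quantifiers and connectives to reach negation normal form:
  (forall t. exists s. (G(s,t) & D(t))) & (forall n. ~B(n)) & (exists q. D(q))
All bound variables are already distinct, so no renaming is needed.
Finally move all quantifiers to the prefix:
  forall t. exists s. forall n. exists q. (G(s,t) & D(t) & ~B(n) & D(q))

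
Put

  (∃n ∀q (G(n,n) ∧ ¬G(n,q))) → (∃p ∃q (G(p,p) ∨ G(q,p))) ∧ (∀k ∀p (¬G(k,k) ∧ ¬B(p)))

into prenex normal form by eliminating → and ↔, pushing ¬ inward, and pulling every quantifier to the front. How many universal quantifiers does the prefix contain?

First replace A → B with ¬A ∨ B.
  ¬(∃n ∀q (G(n,n) ∧ ¬G(n,q))) ∨ (∃p ∃q (G(p,p) ∨ G(q,p))) ∧ (∀k ∀p (¬G(k,k) ∧ ¬B(p)))
Drive negations inward (¬∀x A ≡ ∃x ¬A, ¬∃x A ≡ ∀x ¬A, De Morgan for ∧/∨):
  (∀n ∃q (¬G(n,n) ∨ G(n,q))) ∨ (∃p ∃q (G(p,p) ∨ G(q,p))) ∧ (∀k ∀p (¬G(k,k) ∧ ¬B(p)))
Standardize variables apart so no two quantifiers bind the same name: q↦x, p↦x1.
  (∀n ∃q (¬G(n,n) ∨ G(n,q))) ∨ (∃p ∃x (G(p,p) ∨ G(x,p))) ∧ (∀k ∀x1 (¬G(k,k) ∧ ¬B(x1)))
Finally move all quantifiers to the prefix:
  ∀n ∃q ∃p ∃x ∀k ∀x1 (¬G(n,n) ∨ G(n,q) ∨ (G(p,p) ∨ G(x,p)) ∧ ¬G(k,k) ∧ ¬B(x1))
The prefix is ∀n ∃q ∃p ∃x ∀k ∀x1: 3 universal, 3 existential.

3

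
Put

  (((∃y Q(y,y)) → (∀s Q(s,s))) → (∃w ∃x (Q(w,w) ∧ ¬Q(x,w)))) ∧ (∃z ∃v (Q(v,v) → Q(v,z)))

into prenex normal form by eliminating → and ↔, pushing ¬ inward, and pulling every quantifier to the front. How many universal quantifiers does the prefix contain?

First replace A → B with ¬A ∨ B.
  (¬(¬(∃y Q(y,y)) ∨ (∀s Q(s,s))) ∨ (∃w ∃x (Q(w,w) ∧ ¬Q(x,w)))) ∧ (∃z ∃v (¬Q(v,v) ∨ Q(v,z)))
Drive negations inward (¬∀x A ≡ ∃x ¬A, ¬∃x A ≡ ∀x ¬A, De Morgan for ∧/∨):
  ((∃y Q(y,y)) ∧ (∃s ¬Q(s,s)) ∨ (∃w ∃x (Q(w,w) ∧ ¬Q(x,w)))) ∧ (∃z ∃v (¬Q(v,v) ∨ Q(v,z)))
All bound variables are already distinct, so no renaming is needed.
Extract every quantifier outward, since the variables are now distinct and don't occur free across branches:
  ∃y ∃s ∃w ∃x ∃z ∃v ((Q(y,y) ∧ ¬Q(s,s) ∨ Q(w,w) ∧ ¬Q(x,w)) ∧ (¬Q(v,v) ∨ Q(v,z)))
The prefix is ∃y ∃s ∃w ∃x ∃z ∃v: 0 universal, 6 existential.

0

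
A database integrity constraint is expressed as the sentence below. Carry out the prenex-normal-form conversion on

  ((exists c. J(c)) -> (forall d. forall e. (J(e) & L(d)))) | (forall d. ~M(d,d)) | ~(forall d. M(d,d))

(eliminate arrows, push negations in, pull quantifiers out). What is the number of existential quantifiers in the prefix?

1

Rewrite implications/biconditionals: A → B as ¬A ∨ B.
  ~(exists c. J(c)) | (forall d. forall e. (J(e) & L(d))) | (forall d. ~M(d,d)) | ~(forall d. M(d,d))
Drive negations inward (¬∀x A ≡ ∃x ¬A, ¬∃x A ≡ ∀x ¬A, De Morgan for ∧/∨):
  (forall c. ~J(c)) | (forall d. forall e. (J(e) & L(d))) | (forall d. ~M(d,d)) | (exists d. ~M(d,d))
Standardize variables apart so no two quantifiers bind the same name: d↦u1, d↦s.
  (forall c. ~J(c)) | (forall d. forall e. (J(e) & L(d))) | (forall u1. ~M(u1,u1)) | (exists s. ~M(s,s))
Extract every quantifier outward, since the variables are now distinct and don't occur free across branches:
  forall c. forall d. forall e. forall u1. exists s. (~J(c) | J(e) & L(d) | ~M(u1,u1) | ~M(s,s))
The prefix is forall c forall d forall e forall u1 exists s: 4 universal, 1 existential.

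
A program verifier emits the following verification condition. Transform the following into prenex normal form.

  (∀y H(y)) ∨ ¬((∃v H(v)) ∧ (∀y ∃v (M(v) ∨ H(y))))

Push ¬ through the quantifiers and connectives to reach negation normal form:
  (∀y H(y)) ∨ (∀v ¬H(v)) ∨ (∃y ∀v (¬M(v) ∧ ¬H(y)))
Give each quantifier a distinct variable: y↦q, v↦p.
  (∀y H(y)) ∨ (∀v ¬H(v)) ∨ (∃q ∀p (¬M(p) ∧ ¬H(q)))
Pull the quantifiers to the front (each side's bound variable is not free in the other side):
  ∀y ∀v ∃q ∀p (H(y) ∨ ¬H(v) ∨ ¬M(p) ∧ ¬H(q))

∀y ∀v ∃q ∀p (H(y) ∨ ¬H(v) ∨ ¬M(p) ∧ ¬H(q))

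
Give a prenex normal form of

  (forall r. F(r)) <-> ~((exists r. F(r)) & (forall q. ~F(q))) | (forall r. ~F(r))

Eliminate → and ↔ using ¬ and ∨; A ↔ B as (¬A ∨ B) ∧ (¬B ∨ A).
  (~(forall r. F(r)) | ~((exists r. F(r)) & (forall q. ~F(q))) | (forall r. ~F(r))) & (~(~((exists r. F(r)) & (forall q. ~F(q))) | (forall r. ~F(r))) | (forall r. F(r)))
Move each ¬ inward, flipping quantifiers it crosses:
  ((exists r. ~F(r)) | (forall r. ~F(r)) | (exists q. F(q)) | (forall r. ~F(r))) & ((exists r. F(r)) & (forall q. ~F(q)) & (exists r. F(r)) | (forall r. F(r)))
Standardize variables apart so no two quantifiers bind the same name: r↦u1, r↦y1, r↦p, q↦z, r↦v1, r↦y.
  ((exists r. ~F(r)) | (forall u1. ~F(u1)) | (exists q. F(q)) | (forall y1. ~F(y1))) & ((exists p. F(p)) & (forall z. ~F(z)) & (exists v1. F(v1)) | (forall y. F(y)))
Extract every quantifier outward, since the variables are now distinct and don't occur free across branches:
  exists r. forall u1. exists q. forall y1. exists p. forall z. exists v1. forall y. ((~F(r) | ~F(u1) | F(q) | ~F(y1)) & (F(p) & ~F(z) & F(v1) | F(y)))

exists r. forall u1. exists q. forall y1. exists p. forall z. exists v1. forall y. ((~F(r) | ~F(u1) | F(q) | ~F(y1)) & (F(p) & ~F(z) & F(v1) | F(y)))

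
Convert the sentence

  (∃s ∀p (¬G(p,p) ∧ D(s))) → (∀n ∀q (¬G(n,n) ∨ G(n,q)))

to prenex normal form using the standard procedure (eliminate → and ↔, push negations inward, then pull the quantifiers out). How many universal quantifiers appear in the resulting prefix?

First replace A → B with ¬A ∨ B.
  ¬(∃s ∀p (¬G(p,p) ∧ D(s))) ∨ (∀n ∀q (¬G(n,n) ∨ G(n,q)))
Move each ¬ inward, flipping quantifiers it crosses:
  (∀s ∃p (G(p,p) ∨ ¬D(s))) ∨ (∀n ∀q (¬G(n,n) ∨ G(n,q)))
All bound variables are already distinct, so no renaming is needed.
Extract every quantifier outward, since the variables are now distinct and don't occur free across branches:
  ∀s ∃p ∀n ∀q (G(p,p) ∨ ¬D(s) ∨ ¬G(n,n) ∨ G(n,q))
The prefix is ∀s ∃p ∀n ∀q: 3 universal, 1 existential.

3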